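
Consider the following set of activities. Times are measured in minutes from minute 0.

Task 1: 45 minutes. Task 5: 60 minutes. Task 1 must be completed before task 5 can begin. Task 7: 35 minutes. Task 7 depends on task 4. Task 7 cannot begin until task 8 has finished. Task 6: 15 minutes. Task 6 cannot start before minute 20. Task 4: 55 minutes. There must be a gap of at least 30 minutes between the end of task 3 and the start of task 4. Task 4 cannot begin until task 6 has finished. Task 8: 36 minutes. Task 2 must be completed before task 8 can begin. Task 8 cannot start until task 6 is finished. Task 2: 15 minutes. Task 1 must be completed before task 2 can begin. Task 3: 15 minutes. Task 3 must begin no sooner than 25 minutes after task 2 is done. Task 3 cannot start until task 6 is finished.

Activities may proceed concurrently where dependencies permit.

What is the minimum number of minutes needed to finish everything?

220

Task 6 waits on its own release at minute 20, so it starts at minute 20 and finishes at 20 + 15 = minute 35.
Task 1 has no prerequisites, so it starts at minute 0 and finishes at minute 45.
Task 5 cannot begin until task 1 (finishes minute 45). It runs from minute 45 to 45 + 60 = minute 105.
After task 1 (finishes minute 45), task 2 can start at minute 45 and finishes at minute 60.
Task 8 has to wait for task 2 (finishes minute 60); task 6 (finishes minute 35). The latest of these is minute 60, so task 8 runs minute 60 to 60 + 36 = minute 96.
Task 3 has to wait for task 2 (finishes minute 60, plus 25-minute gap → minute 85); task 6 (finishes minute 35). The latest of these is minute 85, so task 3 runs minute 85 to 85 + 15 = minute 100.
Task 4 cannot start until task 3 (finishes minute 100, plus 30-minute gap → minute 130); task 6 (finishes minute 35). The controlling bound is minute 130, so task 4 finishes at 130 + 55 = minute 185.
Task 7 needs all of task 4 (finishes minute 185); task 8 (finishes minute 96). That puts its earliest start at minute 185; it finishes at 185 + 35 = minute 220.
All tasks are finished once the last one completes. Finish times: Task 1 at 45, Task 2 at 60, Task 3 at 100, Task 4 at 185, Task 5 at 105, Task 6 at 35, Task 7 at 220, Task 8 at 96. The latest is minute 220.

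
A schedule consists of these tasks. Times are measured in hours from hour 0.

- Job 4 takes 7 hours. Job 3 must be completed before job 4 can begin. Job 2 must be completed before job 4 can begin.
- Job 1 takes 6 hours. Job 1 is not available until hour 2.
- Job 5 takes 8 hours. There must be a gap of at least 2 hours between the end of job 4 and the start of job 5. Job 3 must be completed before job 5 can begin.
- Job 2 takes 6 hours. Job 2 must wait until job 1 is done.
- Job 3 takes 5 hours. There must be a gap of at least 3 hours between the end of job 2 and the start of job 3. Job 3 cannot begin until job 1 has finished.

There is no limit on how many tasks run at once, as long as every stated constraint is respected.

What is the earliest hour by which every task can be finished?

39

After its own release at hour 2, job 1 can start at hour 2 and finishes at hour 8.
Job 2 cannot begin until job 1 (finishes hour 8). It runs from hour 8 to 8 + 6 = hour 14.
Job 3 needs all of job 2 (finishes hour 14, plus 3-hour gap → hour 17); job 1 (finishes hour 8). That puts its earliest start at hour 17; it finishes at 17 + 5 = hour 22.
For job 4: job 3 (finishes hour 22); job 2 (finishes hour 14). Taking the maximum gives a start of hour 22, and it finishes at 22 + 7 = hour 29.
Job 5 has to wait for job 4 (finishes hour 29, plus 2-hour gap → hour 31); job 3 (finishes hour 22). The latest of these is hour 31, so job 5 runs hour 31 to 31 + 8 = hour 39.
All tasks are finished once the last one completes. Finish times: Job 1 at 8, Job 2 at 14, Job 3 at 22, Job 4 at 29, Job 5 at 39. The latest is hour 39.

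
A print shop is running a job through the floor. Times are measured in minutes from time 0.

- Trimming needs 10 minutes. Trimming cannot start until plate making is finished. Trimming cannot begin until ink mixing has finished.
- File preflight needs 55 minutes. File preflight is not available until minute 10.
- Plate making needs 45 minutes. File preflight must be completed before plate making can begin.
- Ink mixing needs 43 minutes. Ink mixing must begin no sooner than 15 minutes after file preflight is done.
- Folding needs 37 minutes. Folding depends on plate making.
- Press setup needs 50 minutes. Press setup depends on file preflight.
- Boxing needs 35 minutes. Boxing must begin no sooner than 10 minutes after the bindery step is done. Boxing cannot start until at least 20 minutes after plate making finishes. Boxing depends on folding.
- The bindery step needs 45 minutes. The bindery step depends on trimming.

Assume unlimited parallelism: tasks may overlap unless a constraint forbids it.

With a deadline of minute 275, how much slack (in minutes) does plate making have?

65

After its own release at minute 10, file preflight can start at minute 10 and finishes at minute 65.
Plate making cannot begin until file preflight (finishes minute 65). It runs from minute 65 to 65 + 45 = minute 110.

Working backward from the deadline:
Nothing follows boxing; the deadline of minute 275 is its only limit. It must start by 275 − 35 = minute 240.
The bindery step has to be done before boxing (must start by minute 240, minus 10-minute gap → minute 230). That means finishing by minute 230, i.e. starting by 230 − 45 = minute 185.
Since the bindery step (must start by minute 185) depends on it, trimming must finish by minute 185. Backing off its 10-minute duration gives a latest start of minute 175.
Folding has to be done before boxing (must start by minute 240). That means finishing by minute 240, i.e. starting by 240 − 37 = minute 203.
For plate making: trimming (must start by minute 175); folding (must start by minute 203); boxing (must start by minute 240, minus 20-minute gap → minute 220). The most restrictive is minute 175; with a 45-minute duration, plate making must start by minute 130.
So plate making can start as early as minute 65 and as late as minute 130, giving 130 − 65 = 65 minutes of slack.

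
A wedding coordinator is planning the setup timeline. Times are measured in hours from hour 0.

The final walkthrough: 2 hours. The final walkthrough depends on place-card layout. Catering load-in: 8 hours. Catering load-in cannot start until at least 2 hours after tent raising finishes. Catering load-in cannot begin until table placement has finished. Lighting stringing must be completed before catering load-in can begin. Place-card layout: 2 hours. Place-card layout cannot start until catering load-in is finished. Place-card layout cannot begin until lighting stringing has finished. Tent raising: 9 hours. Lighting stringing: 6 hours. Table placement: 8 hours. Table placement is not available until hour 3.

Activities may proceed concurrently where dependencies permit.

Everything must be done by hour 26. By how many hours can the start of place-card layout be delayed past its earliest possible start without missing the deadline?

3

Lighting stringing can start immediately at hour 0; it finishes at hour 6.
Table placement waits on its own release at hour 3, so it starts at hour 3 and finishes at 3 + 8 = hour 11.
Nothing blocks tent raising, so it runs from hour 0 to hour 9.
Catering load-in cannot start until tent raising (finishes hour 9, plus 2-hour gap → hour 11); table placement (finishes hour 11); lighting stringing (finishes hour 6). The controlling bound is hour 11, so catering load-in finishes at 11 + 8 = hour 19.
Place-card layout cannot start until catering load-in (finishes hour 19); lighting stringing (finishes hour 6). The controlling bound is hour 19, so place-card layout finishes at 19 + 2 = hour 21.

Working backward from the deadline:
Nothing follows the final walkthrough; the deadline of hour 26 is its only limit. It must start by 26 − 2 = hour 24.
Since the final walkthrough (must start by hour 24) depends on it, place-card layout must finish by hour 24. Backing off its 2-hour duration gives a latest start of hour 22.
So place-card layout can start as early as hour 19 and as late as hour 22, giving 22 − 19 = 3 hours of slack.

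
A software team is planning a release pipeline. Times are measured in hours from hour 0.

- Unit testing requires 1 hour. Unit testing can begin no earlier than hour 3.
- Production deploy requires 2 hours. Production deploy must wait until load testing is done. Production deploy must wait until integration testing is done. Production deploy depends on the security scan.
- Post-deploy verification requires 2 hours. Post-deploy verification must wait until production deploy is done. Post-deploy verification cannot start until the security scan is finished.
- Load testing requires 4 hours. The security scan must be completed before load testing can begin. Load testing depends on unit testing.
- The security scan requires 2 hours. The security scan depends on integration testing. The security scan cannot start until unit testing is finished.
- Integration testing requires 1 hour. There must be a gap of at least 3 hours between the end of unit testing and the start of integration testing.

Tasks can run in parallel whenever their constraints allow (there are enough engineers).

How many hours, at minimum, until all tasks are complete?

18

Unit testing cannot begin until its own release at hour 3. It runs from hour 3 to 3 + 1 = hour 4.
Integration testing cannot begin until unit testing (finishes hour 4, plus 3-hour gap → hour 7). It runs from hour 7 to 7 + 1 = hour 8.
The security scan needs all of integration testing (finishes hour 8); unit testing (finishes hour 4). That puts its earliest start at hour 8; it finishes at 8 + 2 = hour 10.
Load testing needs all of the security scan (finishes hour 10); unit testing (finishes hour 4). That puts its earliest start at hour 10; it finishes at 10 + 4 = hour 14.
Production deploy cannot start until load testing (finishes hour 14); integration testing (finishes hour 8); the security scan (finishes hour 10). The controlling bound is hour 14, so production deploy finishes at 14 + 2 = hour 16.
Post-deploy verification cannot start until production deploy (finishes hour 16); the security scan (finishes hour 10). The controlling bound is hour 16, so post-deploy verification finishes at 16 + 2 = hour 18.
All tasks are finished once the last one completes. Finish times: Unit testing at 4, Integration testing at 8, The security scan at 10, Load testing at 14, Production deploy at 16, Post-deploy verification at 18. The latest is hour 18.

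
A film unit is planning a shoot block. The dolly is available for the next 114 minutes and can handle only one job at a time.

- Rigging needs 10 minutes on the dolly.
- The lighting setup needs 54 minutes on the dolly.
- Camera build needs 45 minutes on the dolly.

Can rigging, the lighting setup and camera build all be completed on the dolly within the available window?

Running back to back, the jobs need 10 + 54 + 45 = 109 minutes on the dolly.
Since 109 ≤ 114, they fit within the window.

Yes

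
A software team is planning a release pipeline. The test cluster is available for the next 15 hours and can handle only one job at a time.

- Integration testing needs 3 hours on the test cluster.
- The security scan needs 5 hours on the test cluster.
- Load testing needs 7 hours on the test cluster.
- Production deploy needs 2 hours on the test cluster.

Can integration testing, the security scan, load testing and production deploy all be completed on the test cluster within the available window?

Running back to back, the jobs need 3 + 5 + 7 + 2 = 17 hours on the test cluster.
Since 17 > 15, they cannot all fit.

No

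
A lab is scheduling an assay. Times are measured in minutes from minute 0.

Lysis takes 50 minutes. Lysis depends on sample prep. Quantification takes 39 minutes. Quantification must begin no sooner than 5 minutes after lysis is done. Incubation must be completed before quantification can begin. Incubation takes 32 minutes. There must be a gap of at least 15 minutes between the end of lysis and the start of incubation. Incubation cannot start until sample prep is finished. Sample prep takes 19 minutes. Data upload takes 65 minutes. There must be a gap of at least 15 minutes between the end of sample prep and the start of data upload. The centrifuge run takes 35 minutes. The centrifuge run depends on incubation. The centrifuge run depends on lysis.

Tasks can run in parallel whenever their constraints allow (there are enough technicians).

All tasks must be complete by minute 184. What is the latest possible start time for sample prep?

To finish by minute 184, the centrifuge run (duration 35) must start no later than minute 149.
Quantification must finish by minute 184; it takes 39 minutes, so it must start by 184 − 39 = minute 145.
Incubation must finish in time for the centrifuge run (must start by minute 149); quantification (must start by minute 145). The tightest is minute 145, so incubation must start by 145 − 32 = minute 113.
Lysis feeds incubation (must start by minute 113, minus 15-minute gap → minute 98); the centrifuge run (must start by minute 149); quantification (must start by minute 145, minus 5-minute gap → minute 140). Taking the minimum, lysis must finish by minute 98 and start by 98 − 50 = minute 48.
Data upload must finish by minute 184; it takes 65 minutes, so it must start by 184 − 65 = minute 119.
Sample prep feeds lysis (must start by minute 48); incubation (must start by minute 113); data upload (must start by minute 119, minus 15-minute gap → minute 104). Taking the minimum, sample prep must finish by minute 48 and start by 48 − 19 = minute 29.

29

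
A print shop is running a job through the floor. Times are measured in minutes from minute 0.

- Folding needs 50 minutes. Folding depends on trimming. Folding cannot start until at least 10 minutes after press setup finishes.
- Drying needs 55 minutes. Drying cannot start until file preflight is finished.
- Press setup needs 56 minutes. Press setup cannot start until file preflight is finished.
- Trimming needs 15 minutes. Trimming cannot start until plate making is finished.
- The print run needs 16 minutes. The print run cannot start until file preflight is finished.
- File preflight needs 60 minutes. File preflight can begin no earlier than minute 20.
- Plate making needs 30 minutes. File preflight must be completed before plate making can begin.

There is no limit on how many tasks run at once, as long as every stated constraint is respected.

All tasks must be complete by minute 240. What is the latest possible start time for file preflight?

To finish by minute 240, folding (duration 50) must start no later than minute 190.
Trimming feeds into folding (must start by minute 190); so trimming must finish by minute 190 and therefore start by minute 175.
Since trimming (must start by minute 175) depends on it, plate making must finish by minute 175. Backing off its 30-minute duration gives a latest start of minute 145.
Press setup feeds into folding (must start by minute 190, minus 10-minute gap → minute 180); so press setup must finish by minute 180 and therefore start by minute 124.
The print run has no dependents, so it just needs to finish by minute 240. Starting by 240 − 16 = minute 224 achieves that.
Drying must finish by minute 240; it takes 55 minutes, so it must start by 240 − 55 = minute 185.
For file preflight: plate making (must start by minute 145); press setup (must start by minute 124); the print run (must start by minute 224); drying (must start by minute 185). The most restrictive is minute 124; with a 60-minute duration, file preflight must start by minute 64.

64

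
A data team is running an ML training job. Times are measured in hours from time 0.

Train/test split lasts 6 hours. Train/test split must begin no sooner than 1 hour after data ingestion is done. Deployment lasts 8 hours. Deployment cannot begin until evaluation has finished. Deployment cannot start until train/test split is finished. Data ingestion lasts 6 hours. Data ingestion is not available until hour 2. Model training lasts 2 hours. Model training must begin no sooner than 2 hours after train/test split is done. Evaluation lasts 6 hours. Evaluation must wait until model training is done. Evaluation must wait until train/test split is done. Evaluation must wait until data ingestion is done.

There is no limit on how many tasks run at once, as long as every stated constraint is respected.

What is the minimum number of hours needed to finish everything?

Data ingestion waits on its own release at hour 2, so it starts at hour 2 and finishes at 2 + 6 = hour 8.
Train/test split waits on data ingestion (finishes hour 8, plus 1-hour gap → hour 9), so it starts at hour 9 and finishes at 9 + 6 = hour 15.
After train/test split (finishes hour 15, plus 2-hour gap → hour 17), model training can start at hour 17 and finishes at hour 19.
Evaluation has to wait for model training (finishes hour 19); train/test split (finishes hour 15); data ingestion (finishes hour 8). The latest of these is hour 19, so evaluation runs hour 19 to 19 + 6 = hour 25.
For deployment: evaluation (finishes hour 25); train/test split (finishes hour 15). Taking the maximum gives a start of hour 25, and it finishes at 25 + 8 = hour 33.
All tasks are finished once the last one completes. Finish times: Data ingestion at 8, Train/test split at 15, Model training at 19, Evaluation at 25, Deployment at 33. The latest is hour 33.

33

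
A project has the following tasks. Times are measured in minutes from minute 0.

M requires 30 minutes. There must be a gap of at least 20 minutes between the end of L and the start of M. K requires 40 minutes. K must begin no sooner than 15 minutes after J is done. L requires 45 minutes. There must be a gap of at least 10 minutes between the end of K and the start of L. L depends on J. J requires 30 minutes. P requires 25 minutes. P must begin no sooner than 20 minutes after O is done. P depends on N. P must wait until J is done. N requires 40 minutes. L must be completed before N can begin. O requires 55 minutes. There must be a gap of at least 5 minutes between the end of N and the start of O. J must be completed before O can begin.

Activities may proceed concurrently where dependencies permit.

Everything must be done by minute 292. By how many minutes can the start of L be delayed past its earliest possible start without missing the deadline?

J can start immediately at minute 0; it finishes at minute 30.
K cannot begin until J (finishes minute 30, plus 15-minute gap → minute 45). It runs from minute 45 to 45 + 40 = minute 85.
For L: K (finishes minute 85, plus 10-minute gap → minute 95); J (finishes minute 30). Taking the maximum gives a start of minute 95, and it finishes at 95 + 45 = minute 140.

Working backward from the deadline:
M has no dependents, so it just needs to finish by minute 292. Starting by 292 − 30 = minute 262 achieves that.
To finish by minute 292, P (duration 25) must start no later than minute 267.
O has to be done before P (must start by minute 267, minus 20-minute gap → minute 247). That means finishing by minute 247, i.e. starting by 247 − 55 = minute 192.
N feeds O (must start by minute 192, minus 5-minute gap → minute 187); P (must start by minute 267). Taking the minimum, N must finish by minute 187 and start by 187 − 40 = minute 147.
For L: M (must start by minute 262, minus 20-minute gap → minute 242); N (must start by minute 147). The most restrictive is minute 147; with a 45-minute duration, L must start by minute 102.
So L can start as early as minute 95 and as late as minute 102, giving 102 − 95 = 7 minutes of slack.

7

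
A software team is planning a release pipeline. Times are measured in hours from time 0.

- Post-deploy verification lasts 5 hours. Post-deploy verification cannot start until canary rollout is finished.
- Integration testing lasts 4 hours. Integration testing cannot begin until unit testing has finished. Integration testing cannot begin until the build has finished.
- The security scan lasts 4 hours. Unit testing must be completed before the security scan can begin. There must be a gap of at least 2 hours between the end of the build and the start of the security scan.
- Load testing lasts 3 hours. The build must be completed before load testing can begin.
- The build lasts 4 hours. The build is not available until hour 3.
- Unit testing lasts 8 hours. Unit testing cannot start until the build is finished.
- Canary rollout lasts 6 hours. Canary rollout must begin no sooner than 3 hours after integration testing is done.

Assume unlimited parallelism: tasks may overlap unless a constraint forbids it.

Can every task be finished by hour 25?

After its own release at hour 3, the build can start at hour 3 and finishes at hour 7.
After the build (finishes hour 7), load testing can start at hour 7 and finishes at hour 10.
After the build (finishes hour 7), unit testing can start at hour 7 and finishes at hour 15.
The security scan needs all of unit testing (finishes hour 15); the build (finishes hour 7, plus 2-hour gap → hour 9). That puts its earliest start at hour 15; it finishes at 15 + 4 = hour 19.
Integration testing needs all of unit testing (finishes hour 15); the build (finishes hour 7). That puts its earliest start at hour 15; it finishes at 15 + 4 = hour 19.
Canary rollout waits on integration testing (finishes hour 19, plus 3-hour gap → hour 22), so it starts at hour 22 and finishes at 22 + 6 = hour 28.
Post-deploy verification cannot begin until canary rollout (finishes hour 28). It runs from hour 28 to 28 + 5 = hour 33.
The earliest everything can be done is hour 33, which is after the deadline of 25, so it is not possible.

No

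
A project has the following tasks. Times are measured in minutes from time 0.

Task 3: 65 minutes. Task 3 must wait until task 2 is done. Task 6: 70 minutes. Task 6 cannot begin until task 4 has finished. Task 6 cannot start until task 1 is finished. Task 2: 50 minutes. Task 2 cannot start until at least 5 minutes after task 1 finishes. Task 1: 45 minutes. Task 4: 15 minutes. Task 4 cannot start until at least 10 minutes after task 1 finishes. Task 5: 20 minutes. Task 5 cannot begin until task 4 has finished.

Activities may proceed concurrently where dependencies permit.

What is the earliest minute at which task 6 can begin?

Task 1 can start immediately at minute 0; it finishes at minute 45.
Task 4 waits on task 1 (finishes minute 45, plus 10-minute gap → minute 55), so it starts at minute 55 and finishes at 55 + 15 = minute 70.
Task 6 waits on task 4 (finishes minute 70); task 1 (finishes minute 45). The latest of these is minute 70, which is the earliest task 6 can start.

70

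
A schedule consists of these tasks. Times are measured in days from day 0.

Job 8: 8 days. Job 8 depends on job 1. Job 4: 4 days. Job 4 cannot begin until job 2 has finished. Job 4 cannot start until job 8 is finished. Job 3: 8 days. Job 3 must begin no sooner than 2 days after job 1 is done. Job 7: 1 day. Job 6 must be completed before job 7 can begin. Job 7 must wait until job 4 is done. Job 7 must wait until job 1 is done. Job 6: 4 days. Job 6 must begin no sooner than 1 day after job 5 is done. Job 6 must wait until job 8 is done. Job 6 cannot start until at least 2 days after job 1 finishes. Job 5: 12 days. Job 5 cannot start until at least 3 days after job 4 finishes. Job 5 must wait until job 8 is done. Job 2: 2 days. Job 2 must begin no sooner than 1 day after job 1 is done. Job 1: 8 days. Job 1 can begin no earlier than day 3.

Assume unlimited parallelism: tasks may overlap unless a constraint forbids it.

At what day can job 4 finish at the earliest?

After its own release at day 3, job 1 can start at day 3 and finishes at day 11.
Job 8 cannot begin until job 1 (finishes day 11). It runs from day 11 to 11 + 8 = day 19.
Job 2 cannot begin until job 1 (finishes day 11, plus 1-day gap → day 12). It runs from day 12 to 12 + 2 = day 14.
Job 4 needs all of job 2 (finishes day 14); job 8 (finishes day 19). That puts its earliest start at day 19; it finishes at 19 + 4 = day 23.

23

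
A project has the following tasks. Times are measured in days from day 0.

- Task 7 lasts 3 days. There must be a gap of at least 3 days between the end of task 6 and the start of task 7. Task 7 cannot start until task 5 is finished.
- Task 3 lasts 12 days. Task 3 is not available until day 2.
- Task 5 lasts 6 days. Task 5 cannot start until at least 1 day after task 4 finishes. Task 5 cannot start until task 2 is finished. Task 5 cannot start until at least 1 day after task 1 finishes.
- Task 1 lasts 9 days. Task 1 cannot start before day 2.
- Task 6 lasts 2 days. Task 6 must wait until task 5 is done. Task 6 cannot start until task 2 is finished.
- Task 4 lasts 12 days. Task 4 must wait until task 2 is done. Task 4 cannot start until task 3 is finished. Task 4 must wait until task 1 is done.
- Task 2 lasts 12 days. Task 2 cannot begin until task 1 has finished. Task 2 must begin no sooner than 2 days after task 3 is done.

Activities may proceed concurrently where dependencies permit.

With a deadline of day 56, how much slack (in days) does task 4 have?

1

Task 3 cannot begin until its own release at day 2. It runs from day 2 to 2 + 12 = day 14.
Task 1 waits on its own release at day 2, so it starts at day 2 and finishes at 2 + 9 = day 11.
For task 2: task 1 (finishes day 11); task 3 (finishes day 14, plus 2-day gap → day 16). Taking the maximum gives a start of day 16, and it finishes at 16 + 12 = day 28.
Task 4 has to wait for task 2 (finishes day 28); task 3 (finishes day 14); task 1 (finishes day 11). The latest of these is day 28, so task 4 runs day 28 to 28 + 12 = day 40.

Working backward from the deadline:
Task 7 must finish by day 56; it takes 3 days, so it must start by 56 − 3 = day 53.
Task 6 has to be done before task 7 (must start by day 53, minus 3-day gap → day 50). That means finishing by day 50, i.e. starting by 50 − 2 = day 48.
For task 5: task 6 (must start by day 48); task 7 (must start by day 53). The most restrictive is day 48; with a 6-day duration, task 5 must start by day 42.
Task 4 has to be done before task 5 (must start by day 42, minus 1-day gap → day 41). That means finishing by day 41, i.e. starting by 41 − 12 = day 29.
So task 4 can start as early as day 28 and as late as day 29, giving 29 − 28 = 1 day of slack.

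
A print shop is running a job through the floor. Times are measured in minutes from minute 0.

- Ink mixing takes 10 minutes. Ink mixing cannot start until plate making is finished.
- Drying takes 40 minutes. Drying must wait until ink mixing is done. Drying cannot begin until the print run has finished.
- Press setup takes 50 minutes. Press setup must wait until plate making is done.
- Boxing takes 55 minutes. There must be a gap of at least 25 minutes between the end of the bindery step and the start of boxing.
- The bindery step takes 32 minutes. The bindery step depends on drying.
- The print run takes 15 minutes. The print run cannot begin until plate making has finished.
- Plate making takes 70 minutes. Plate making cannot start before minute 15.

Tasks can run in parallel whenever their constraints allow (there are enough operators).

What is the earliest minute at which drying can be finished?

140

Plate making cannot begin until its own release at minute 15. It runs from minute 15 to 15 + 70 = minute 85.
The print run cannot begin until plate making (finishes minute 85). It runs from minute 85 to 85 + 15 = minute 100.
Ink mixing waits on plate making (finishes minute 85), so it starts at minute 85 and finishes at 85 + 10 = minute 95.
Drying cannot start until ink mixing (finishes minute 95); the print run (finishes minute 100). The controlling bound is minute 100, so drying finishes at 100 + 40 = minute 140.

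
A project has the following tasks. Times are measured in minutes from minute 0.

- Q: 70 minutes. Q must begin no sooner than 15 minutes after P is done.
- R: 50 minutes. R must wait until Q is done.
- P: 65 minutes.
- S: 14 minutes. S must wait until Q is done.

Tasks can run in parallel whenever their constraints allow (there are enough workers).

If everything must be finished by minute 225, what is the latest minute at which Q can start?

Nothing follows R; the deadline of minute 225 is its only limit. It must start by 225 − 50 = minute 175.
S has no dependents, so it just needs to finish by minute 225. Starting by 225 − 14 = minute 211 achieves that.
For Q: R (must start by minute 175); S (must start by minute 211). The most restrictive is minute 175; with a 70-minute duration, Q must start by minute 105.

105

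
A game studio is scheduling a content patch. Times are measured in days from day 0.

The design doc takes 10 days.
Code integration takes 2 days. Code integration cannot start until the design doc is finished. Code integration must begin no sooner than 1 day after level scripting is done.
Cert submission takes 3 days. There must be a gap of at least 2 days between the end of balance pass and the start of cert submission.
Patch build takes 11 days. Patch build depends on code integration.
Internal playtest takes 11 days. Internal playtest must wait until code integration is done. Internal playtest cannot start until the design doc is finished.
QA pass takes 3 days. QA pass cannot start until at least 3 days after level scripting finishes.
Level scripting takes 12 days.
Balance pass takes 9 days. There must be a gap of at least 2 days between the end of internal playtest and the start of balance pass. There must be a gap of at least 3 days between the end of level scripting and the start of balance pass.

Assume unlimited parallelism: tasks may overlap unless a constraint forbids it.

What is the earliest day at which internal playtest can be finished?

Level scripting can start immediately at day 0; it finishes at day 12.
Nothing blocks the design doc, so it runs from day 0 to day 10.
Code integration has to wait for the design doc (finishes day 10); level scripting (finishes day 12, plus 1-day gap → day 13). The latest of these is day 13, so code integration runs day 13 to 13 + 2 = day 15.
Internal playtest has to wait for code integration (finishes day 15); the design doc (finishes day 10). The latest of these is day 15, so internal playtest runs day 15 to 15 + 11 = day 26.

26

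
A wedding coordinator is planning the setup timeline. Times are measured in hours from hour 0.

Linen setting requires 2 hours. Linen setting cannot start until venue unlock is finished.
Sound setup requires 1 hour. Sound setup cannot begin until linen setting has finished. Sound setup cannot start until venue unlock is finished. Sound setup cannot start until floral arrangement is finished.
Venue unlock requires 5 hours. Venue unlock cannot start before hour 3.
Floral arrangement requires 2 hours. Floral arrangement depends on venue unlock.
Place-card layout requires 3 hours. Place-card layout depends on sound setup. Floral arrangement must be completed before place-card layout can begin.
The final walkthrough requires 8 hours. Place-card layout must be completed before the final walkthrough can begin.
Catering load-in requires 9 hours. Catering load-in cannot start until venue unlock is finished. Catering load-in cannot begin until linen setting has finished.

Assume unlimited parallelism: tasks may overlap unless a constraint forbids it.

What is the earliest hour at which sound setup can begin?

10

Venue unlock cannot begin until its own release at hour 3. It runs from hour 3 to 3 + 5 = hour 8.
Floral arrangement waits on venue unlock (finishes hour 8), so it starts at hour 8 and finishes at 8 + 2 = hour 10.
Linen setting cannot begin until venue unlock (finishes hour 8). It runs from hour 8 to 8 + 2 = hour 10.
Sound setup waits on linen setting (finishes hour 10); venue unlock (finishes hour 8); floral arrangement (finishes hour 10). The latest of these is hour 10, which is the earliest sound setup can start.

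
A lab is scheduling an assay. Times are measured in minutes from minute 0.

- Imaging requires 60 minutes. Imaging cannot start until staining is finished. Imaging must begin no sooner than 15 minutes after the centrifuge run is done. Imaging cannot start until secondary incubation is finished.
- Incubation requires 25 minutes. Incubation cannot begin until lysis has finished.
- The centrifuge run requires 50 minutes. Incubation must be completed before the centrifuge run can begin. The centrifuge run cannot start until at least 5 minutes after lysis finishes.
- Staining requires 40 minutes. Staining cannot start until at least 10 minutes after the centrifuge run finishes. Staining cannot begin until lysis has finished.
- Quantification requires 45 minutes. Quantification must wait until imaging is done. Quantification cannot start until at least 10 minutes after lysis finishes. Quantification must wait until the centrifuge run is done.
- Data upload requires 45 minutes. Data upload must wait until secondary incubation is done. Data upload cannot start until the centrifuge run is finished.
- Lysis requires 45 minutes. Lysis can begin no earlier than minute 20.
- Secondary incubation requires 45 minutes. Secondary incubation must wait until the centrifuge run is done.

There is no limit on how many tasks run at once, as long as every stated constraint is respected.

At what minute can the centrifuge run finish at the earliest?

140

After its own release at minute 20, lysis can start at minute 20 and finishes at minute 65.
Incubation cannot begin until lysis (finishes minute 65). It runs from minute 65 to 65 + 25 = minute 90.
The centrifuge run cannot start until incubation (finishes minute 90); lysis (finishes minute 65, plus 5-minute gap → minute 70). The controlling bound is minute 90, so the centrifuge run finishes at 90 + 50 = minute 140.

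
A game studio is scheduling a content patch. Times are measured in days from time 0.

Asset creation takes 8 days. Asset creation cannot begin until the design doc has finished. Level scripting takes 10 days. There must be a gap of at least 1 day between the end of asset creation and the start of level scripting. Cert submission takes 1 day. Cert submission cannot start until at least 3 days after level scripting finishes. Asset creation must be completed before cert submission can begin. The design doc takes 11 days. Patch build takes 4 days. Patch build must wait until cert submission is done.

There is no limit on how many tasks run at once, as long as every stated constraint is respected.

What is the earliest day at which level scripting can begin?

20

The design doc has no prerequisites, so it starts at day 0 and finishes at day 11.
Asset creation cannot begin until the design doc (finishes day 11). It runs from day 11 to 11 + 8 = day 19.
Level scripting waits on asset creation (finishes day 19, plus 1-day gap → day 20), so the earliest it can start is day 20.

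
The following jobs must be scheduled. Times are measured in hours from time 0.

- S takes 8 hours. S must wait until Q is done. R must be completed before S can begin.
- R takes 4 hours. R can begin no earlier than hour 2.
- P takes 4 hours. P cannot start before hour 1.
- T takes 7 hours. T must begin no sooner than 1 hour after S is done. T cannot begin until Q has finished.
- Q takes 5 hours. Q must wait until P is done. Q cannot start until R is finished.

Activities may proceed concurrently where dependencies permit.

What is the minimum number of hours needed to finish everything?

R cannot begin until its own release at hour 2. It runs from hour 2 to 2 + 4 = hour 6.
P waits on its own release at hour 1, so it starts at hour 1 and finishes at 1 + 4 = hour 5.
Q needs all of P (finishes hour 5); R (finishes hour 6). That puts its earliest start at hour 6; it finishes at 6 + 5 = hour 11.
S cannot start until Q (finishes hour 11); R (finishes hour 6). The controlling bound is hour 11, so S finishes at 11 + 8 = hour 19.
T cannot start until S (finishes hour 19, plus 1-hour gap → hour 20); Q (finishes hour 11). The controlling bound is hour 20, so T finishes at 20 + 7 = hour 27.
All tasks are finished once the last one completes. Finish times: P at 5, Q at 11, R at 6, S at 19, T at 27. The latest is hour 27.

27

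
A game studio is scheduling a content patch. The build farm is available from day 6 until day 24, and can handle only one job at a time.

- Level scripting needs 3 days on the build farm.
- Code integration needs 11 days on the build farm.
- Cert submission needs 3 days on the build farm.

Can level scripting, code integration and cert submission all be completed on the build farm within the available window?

The build farm window is 24 − 6 = 18 days.
Running back to back, the jobs need 3 + 11 + 3 = 17 days on the build farm.
Since 17 ≤ 18, they fit within the window.

Yes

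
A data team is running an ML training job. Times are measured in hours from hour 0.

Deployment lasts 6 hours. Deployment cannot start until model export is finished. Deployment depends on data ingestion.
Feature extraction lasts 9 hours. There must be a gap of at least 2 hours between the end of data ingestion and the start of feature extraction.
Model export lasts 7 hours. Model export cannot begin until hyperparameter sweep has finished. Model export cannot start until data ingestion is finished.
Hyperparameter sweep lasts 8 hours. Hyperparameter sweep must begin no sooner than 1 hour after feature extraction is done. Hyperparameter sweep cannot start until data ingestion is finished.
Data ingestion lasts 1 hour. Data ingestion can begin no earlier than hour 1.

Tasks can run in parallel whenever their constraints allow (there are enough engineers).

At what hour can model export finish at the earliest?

29

Data ingestion cannot begin until its own release at hour 1. It runs from hour 1 to 1 + 1 = hour 2.
Feature extraction cannot begin until data ingestion (finishes hour 2, plus 2-hour gap → hour 4). It runs from hour 4 to 4 + 9 = hour 13.
Hyperparameter sweep cannot start until feature extraction (finishes hour 13, plus 1-hour gap → hour 14); data ingestion (finishes hour 2). The controlling bound is hour 14, so hyperparameter sweep finishes at 14 + 8 = hour 22.
Model export needs all of hyperparameter sweep (finishes hour 22); data ingestion (finishes hour 2). That puts its earliest start at hour 22; it finishes at 22 + 7 = hour 29.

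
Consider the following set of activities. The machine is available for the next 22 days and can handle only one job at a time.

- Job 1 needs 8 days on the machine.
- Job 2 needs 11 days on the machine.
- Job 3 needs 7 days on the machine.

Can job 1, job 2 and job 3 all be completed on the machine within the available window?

Running back to back, the jobs need 8 + 11 + 7 = 26 days on the machine.
Since 26 > 22, they cannot all fit.

No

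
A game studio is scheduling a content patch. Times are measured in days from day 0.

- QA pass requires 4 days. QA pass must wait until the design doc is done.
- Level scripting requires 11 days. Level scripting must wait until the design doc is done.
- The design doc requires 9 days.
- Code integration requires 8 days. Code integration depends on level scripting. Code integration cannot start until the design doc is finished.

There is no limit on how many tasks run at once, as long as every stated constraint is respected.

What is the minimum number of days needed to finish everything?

28

The design doc can start immediately at day 0; it finishes at day 9.
QA pass cannot begin until the design doc (finishes day 9). It runs from day 9 to 9 + 4 = day 13.
After the design doc (finishes day 9), level scripting can start at day 9 and finishes at day 20.
Code integration needs all of level scripting (finishes day 20); the design doc (finishes day 9). That puts its earliest start at day 20; it finishes at 20 + 8 = day 28.
All tasks are finished once the last one completes. Finish times: The design doc at 9, Level scripting at 20, Code integration at 28, QA pass at 13. The latest is day 28.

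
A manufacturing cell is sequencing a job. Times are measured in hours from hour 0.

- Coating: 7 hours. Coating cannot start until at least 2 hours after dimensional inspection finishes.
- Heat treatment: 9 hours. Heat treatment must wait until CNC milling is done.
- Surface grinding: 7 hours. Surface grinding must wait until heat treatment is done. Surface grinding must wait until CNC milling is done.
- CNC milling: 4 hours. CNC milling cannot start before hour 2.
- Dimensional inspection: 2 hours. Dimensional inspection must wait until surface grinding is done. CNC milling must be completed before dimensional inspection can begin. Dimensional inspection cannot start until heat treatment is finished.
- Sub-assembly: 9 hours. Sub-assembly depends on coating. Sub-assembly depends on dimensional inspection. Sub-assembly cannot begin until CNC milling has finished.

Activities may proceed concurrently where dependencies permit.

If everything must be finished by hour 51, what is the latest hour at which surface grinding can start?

Sub-assembly must finish by hour 51; it takes 9 hours, so it must start by 51 − 9 = hour 42.
Coating feeds into sub-assembly (must start by hour 42); so coating must finish by hour 42 and therefore start by hour 35.
Dimensional inspection has several dependents: coating (must start by hour 35, minus 2-hour gap → hour 33); sub-assembly (must start by hour 42). The earliest of those limits is hour 33, so dimensional inspection must start by 33 − 2 = hour 31.
Since dimensional inspection (must start by hour 31) depends on it, surface grinding must finish by hour 31. Backing off its 7-hour duration gives a latest start of hour 24.

24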